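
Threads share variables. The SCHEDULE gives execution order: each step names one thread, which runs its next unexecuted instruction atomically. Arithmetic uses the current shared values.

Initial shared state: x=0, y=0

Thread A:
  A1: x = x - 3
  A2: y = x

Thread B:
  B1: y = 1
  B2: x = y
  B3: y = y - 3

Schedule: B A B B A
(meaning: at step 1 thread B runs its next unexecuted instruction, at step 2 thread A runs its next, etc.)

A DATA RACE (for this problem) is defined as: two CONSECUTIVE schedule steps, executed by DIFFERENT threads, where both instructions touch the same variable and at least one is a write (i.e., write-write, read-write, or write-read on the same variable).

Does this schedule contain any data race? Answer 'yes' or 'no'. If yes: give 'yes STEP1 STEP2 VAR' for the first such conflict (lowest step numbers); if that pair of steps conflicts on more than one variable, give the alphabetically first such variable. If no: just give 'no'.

Steps 1,2: B(r=-,w=y) vs A(r=x,w=x). No conflict.
Steps 2,3: A(x = x - 3) vs B(x = y). RACE on x (W-W).
Steps 3,4: same thread (B). No race.
Steps 4,5: B(y = y - 3) vs A(y = x). RACE on y (W-W).
First conflict at steps 2,3.

Answer: yes 2 3 x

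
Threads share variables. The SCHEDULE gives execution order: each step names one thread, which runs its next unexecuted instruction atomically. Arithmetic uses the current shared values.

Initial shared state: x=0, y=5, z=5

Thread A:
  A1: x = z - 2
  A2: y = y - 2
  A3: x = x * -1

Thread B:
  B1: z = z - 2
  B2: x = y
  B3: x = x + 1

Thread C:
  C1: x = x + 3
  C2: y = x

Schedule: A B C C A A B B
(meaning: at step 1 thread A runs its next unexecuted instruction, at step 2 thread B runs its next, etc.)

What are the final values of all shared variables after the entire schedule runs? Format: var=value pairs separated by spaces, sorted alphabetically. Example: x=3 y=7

Answer: x=5 y=4 z=3

Derivation:
Step 1: thread A executes A1 (x = z - 2). Shared: x=3 y=5 z=5. PCs: A@1 B@0 C@0
Step 2: thread B executes B1 (z = z - 2). Shared: x=3 y=5 z=3. PCs: A@1 B@1 C@0
Step 3: thread C executes C1 (x = x + 3). Shared: x=6 y=5 z=3. PCs: A@1 B@1 C@1
Step 4: thread C executes C2 (y = x). Shared: x=6 y=6 z=3. PCs: A@1 B@1 C@2
Step 5: thread A executes A2 (y = y - 2). Shared: x=6 y=4 z=3. PCs: A@2 B@1 C@2
Step 6: thread A executes A3 (x = x * -1). Shared: x=-6 y=4 z=3. PCs: A@3 B@1 C@2
Step 7: thread B executes B2 (x = y). Shared: x=4 y=4 z=3. PCs: A@3 B@2 C@2
Step 8: thread B executes B3 (x = x + 1). Shared: x=5 y=4 z=3. PCs: A@3 B@3 C@2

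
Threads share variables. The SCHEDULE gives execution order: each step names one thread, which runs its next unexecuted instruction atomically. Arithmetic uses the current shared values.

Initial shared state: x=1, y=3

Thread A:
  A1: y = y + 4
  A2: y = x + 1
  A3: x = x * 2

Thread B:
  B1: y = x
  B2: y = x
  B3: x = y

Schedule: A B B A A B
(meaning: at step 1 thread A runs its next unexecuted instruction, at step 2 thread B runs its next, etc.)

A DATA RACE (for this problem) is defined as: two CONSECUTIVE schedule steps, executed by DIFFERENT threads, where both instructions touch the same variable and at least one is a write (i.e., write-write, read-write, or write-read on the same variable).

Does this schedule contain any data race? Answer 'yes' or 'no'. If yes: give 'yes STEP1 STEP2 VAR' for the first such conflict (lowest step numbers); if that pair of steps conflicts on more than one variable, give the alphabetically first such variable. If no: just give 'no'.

Steps 1,2: A(y = y + 4) vs B(y = x). RACE on y (W-W).
Steps 2,3: same thread (B). No race.
Steps 3,4: B(y = x) vs A(y = x + 1). RACE on y (W-W).
Steps 4,5: same thread (A). No race.
Steps 5,6: A(x = x * 2) vs B(x = y). RACE on x (W-W).
First conflict at steps 1,2.

Answer: yes 1 2 y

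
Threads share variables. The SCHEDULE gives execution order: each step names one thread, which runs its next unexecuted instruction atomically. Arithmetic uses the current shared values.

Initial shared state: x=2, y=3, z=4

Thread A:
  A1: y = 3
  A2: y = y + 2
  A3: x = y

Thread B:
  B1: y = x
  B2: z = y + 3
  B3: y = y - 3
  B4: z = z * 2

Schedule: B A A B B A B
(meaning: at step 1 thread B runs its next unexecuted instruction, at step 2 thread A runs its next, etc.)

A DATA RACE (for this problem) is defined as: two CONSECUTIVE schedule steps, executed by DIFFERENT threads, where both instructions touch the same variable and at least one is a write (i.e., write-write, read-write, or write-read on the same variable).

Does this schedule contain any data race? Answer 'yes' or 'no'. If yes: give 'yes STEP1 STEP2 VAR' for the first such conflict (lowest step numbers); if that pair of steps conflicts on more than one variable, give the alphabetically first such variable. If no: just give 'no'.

Answer: yes 1 2 y

Derivation:
Steps 1,2: B(y = x) vs A(y = 3). RACE on y (W-W).
Steps 2,3: same thread (A). No race.
Steps 3,4: A(y = y + 2) vs B(z = y + 3). RACE on y (W-R).
Steps 4,5: same thread (B). No race.
Steps 5,6: B(y = y - 3) vs A(x = y). RACE on y (W-R).
Steps 6,7: A(r=y,w=x) vs B(r=z,w=z). No conflict.
First conflict at steps 1,2.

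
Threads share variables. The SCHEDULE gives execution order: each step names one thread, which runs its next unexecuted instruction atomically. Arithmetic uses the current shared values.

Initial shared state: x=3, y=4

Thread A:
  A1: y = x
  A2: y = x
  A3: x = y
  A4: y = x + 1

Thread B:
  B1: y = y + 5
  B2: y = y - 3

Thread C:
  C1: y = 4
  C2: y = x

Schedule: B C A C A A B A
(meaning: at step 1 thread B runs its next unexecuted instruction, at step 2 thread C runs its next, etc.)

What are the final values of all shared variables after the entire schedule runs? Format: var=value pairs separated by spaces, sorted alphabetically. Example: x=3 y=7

Step 1: thread B executes B1 (y = y + 5). Shared: x=3 y=9. PCs: A@0 B@1 C@0
Step 2: thread C executes C1 (y = 4). Shared: x=3 y=4. PCs: A@0 B@1 C@1
Step 3: thread A executes A1 (y = x). Shared: x=3 y=3. PCs: A@1 B@1 C@1
Step 4: thread C executes C2 (y = x). Shared: x=3 y=3. PCs: A@1 B@1 C@2
Step 5: thread A executes A2 (y = x). Shared: x=3 y=3. PCs: A@2 B@1 C@2
Step 6: thread A executes A3 (x = y). Shared: x=3 y=3. PCs: A@3 B@1 C@2
Step 7: thread B executes B2 (y = y - 3). Shared: x=3 y=0. PCs: A@3 B@2 C@2
Step 8: thread A executes A4 (y = x + 1). Shared: x=3 y=4. PCs: A@4 B@2 C@2

Answer: x=3 y=4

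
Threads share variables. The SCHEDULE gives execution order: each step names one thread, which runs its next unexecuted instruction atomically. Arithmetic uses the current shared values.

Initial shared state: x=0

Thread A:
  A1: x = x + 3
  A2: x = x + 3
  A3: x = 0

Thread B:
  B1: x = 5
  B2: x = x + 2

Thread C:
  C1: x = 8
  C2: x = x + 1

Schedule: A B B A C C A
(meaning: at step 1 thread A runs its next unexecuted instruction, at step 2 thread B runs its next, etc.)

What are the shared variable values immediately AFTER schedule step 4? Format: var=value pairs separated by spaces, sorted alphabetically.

Step 1: thread A executes A1 (x = x + 3). Shared: x=3. PCs: A@1 B@0 C@0
Step 2: thread B executes B1 (x = 5). Shared: x=5. PCs: A@1 B@1 C@0
Step 3: thread B executes B2 (x = x + 2). Shared: x=7. PCs: A@1 B@2 C@0
Step 4: thread A executes A2 (x = x + 3). Shared: x=10. PCs: A@2 B@2 C@0

Answer: x=10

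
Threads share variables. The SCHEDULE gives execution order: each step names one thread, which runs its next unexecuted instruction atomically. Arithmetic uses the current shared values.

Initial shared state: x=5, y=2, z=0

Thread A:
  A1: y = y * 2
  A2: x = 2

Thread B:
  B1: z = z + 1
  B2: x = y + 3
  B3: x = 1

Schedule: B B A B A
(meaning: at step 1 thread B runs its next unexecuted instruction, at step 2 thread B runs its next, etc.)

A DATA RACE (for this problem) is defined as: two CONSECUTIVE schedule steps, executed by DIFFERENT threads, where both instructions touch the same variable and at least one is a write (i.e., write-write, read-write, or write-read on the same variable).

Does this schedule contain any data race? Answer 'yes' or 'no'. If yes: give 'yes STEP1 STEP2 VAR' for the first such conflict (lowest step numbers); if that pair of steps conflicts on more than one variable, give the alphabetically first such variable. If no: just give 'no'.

Steps 1,2: same thread (B). No race.
Steps 2,3: B(x = y + 3) vs A(y = y * 2). RACE on y (R-W).
Steps 3,4: A(r=y,w=y) vs B(r=-,w=x). No conflict.
Steps 4,5: B(x = 1) vs A(x = 2). RACE on x (W-W).
First conflict at steps 2,3.

Answer: yes 2 3 y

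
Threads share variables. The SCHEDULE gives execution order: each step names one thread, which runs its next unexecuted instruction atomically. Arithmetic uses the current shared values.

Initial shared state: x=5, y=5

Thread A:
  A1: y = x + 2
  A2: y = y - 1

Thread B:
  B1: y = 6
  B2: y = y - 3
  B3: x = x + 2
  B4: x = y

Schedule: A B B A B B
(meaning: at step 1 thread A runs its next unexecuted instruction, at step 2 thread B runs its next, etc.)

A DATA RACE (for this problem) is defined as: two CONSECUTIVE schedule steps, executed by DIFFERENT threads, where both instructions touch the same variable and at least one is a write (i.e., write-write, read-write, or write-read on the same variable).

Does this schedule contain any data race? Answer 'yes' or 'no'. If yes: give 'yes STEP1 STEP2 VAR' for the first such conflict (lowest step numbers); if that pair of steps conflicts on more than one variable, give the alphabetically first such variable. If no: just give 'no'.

Answer: yes 1 2 y

Derivation:
Steps 1,2: A(y = x + 2) vs B(y = 6). RACE on y (W-W).
Steps 2,3: same thread (B). No race.
Steps 3,4: B(y = y - 3) vs A(y = y - 1). RACE on y (W-W).
Steps 4,5: A(r=y,w=y) vs B(r=x,w=x). No conflict.
Steps 5,6: same thread (B). No race.
First conflict at steps 1,2.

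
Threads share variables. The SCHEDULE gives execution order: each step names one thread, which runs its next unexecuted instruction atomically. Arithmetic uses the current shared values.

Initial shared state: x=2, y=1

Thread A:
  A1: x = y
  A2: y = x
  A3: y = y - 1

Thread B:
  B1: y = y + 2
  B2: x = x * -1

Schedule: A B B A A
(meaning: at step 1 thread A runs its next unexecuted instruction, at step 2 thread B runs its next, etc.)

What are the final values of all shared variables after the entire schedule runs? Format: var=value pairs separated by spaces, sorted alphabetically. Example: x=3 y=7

Step 1: thread A executes A1 (x = y). Shared: x=1 y=1. PCs: A@1 B@0
Step 2: thread B executes B1 (y = y + 2). Shared: x=1 y=3. PCs: A@1 B@1
Step 3: thread B executes B2 (x = x * -1). Shared: x=-1 y=3. PCs: A@1 B@2
Step 4: thread A executes A2 (y = x). Shared: x=-1 y=-1. PCs: A@2 B@2
Step 5: thread A executes A3 (y = y - 1). Shared: x=-1 y=-2. PCs: A@3 B@2

Answer: x=-1 y=-2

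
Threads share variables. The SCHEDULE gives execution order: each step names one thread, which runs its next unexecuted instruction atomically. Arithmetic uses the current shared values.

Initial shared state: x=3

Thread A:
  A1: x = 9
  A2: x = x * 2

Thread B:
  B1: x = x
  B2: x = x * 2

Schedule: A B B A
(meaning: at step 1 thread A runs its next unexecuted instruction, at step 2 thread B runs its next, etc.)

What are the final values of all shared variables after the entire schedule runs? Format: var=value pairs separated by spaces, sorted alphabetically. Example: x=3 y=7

Answer: x=36

Derivation:
Step 1: thread A executes A1 (x = 9). Shared: x=9. PCs: A@1 B@0
Step 2: thread B executes B1 (x = x). Shared: x=9. PCs: A@1 B@1
Step 3: thread B executes B2 (x = x * 2). Shared: x=18. PCs: A@1 B@2
Step 4: thread A executes A2 (x = x * 2). Shared: x=36. PCs: A@2 B@2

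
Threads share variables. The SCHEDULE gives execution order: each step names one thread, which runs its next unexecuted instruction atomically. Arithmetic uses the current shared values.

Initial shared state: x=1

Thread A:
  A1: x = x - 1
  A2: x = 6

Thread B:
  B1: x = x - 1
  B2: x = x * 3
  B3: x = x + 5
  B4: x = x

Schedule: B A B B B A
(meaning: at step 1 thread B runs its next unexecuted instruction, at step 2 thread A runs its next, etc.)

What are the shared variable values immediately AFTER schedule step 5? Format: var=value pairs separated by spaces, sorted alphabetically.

Answer: x=2

Derivation:
Step 1: thread B executes B1 (x = x - 1). Shared: x=0. PCs: A@0 B@1
Step 2: thread A executes A1 (x = x - 1). Shared: x=-1. PCs: A@1 B@1
Step 3: thread B executes B2 (x = x * 3). Shared: x=-3. PCs: A@1 B@2
Step 4: thread B executes B3 (x = x + 5). Shared: x=2. PCs: A@1 B@3
Step 5: thread B executes B4 (x = x). Shared: x=2. PCs: A@1 B@4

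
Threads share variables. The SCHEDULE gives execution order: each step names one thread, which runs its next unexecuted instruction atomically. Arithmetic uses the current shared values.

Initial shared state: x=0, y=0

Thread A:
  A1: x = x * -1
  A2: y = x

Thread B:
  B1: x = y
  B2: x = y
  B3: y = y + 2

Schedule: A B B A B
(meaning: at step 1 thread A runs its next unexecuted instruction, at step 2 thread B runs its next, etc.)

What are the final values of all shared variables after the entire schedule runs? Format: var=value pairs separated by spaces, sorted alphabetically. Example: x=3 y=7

Answer: x=0 y=2

Derivation:
Step 1: thread A executes A1 (x = x * -1). Shared: x=0 y=0. PCs: A@1 B@0
Step 2: thread B executes B1 (x = y). Shared: x=0 y=0. PCs: A@1 B@1
Step 3: thread B executes B2 (x = y). Shared: x=0 y=0. PCs: A@1 B@2
Step 4: thread A executes A2 (y = x). Shared: x=0 y=0. PCs: A@2 B@2
Step 5: thread B executes B3 (y = y + 2). Shared: x=0 y=2. PCs: A@2 B@3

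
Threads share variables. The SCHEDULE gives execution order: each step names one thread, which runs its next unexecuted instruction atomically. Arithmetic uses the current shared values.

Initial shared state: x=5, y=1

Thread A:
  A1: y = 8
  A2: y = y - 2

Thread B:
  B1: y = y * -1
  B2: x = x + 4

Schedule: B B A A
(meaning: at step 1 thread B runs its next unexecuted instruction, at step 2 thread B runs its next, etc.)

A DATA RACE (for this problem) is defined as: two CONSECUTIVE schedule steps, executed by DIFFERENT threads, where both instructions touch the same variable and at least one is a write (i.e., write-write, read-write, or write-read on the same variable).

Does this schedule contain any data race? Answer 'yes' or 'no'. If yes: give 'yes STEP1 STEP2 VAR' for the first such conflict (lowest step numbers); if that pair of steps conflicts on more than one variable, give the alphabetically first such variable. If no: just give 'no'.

Answer: no

Derivation:
Steps 1,2: same thread (B). No race.
Steps 2,3: B(r=x,w=x) vs A(r=-,w=y). No conflict.
Steps 3,4: same thread (A). No race.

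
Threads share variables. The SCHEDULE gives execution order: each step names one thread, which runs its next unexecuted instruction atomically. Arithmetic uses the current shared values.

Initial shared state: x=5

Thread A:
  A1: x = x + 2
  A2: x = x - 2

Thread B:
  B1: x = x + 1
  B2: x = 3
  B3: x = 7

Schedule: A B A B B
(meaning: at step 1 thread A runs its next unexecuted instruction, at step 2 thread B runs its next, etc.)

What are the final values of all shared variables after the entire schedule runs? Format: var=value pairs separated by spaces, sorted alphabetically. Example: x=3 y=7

Answer: x=7

Derivation:
Step 1: thread A executes A1 (x = x + 2). Shared: x=7. PCs: A@1 B@0
Step 2: thread B executes B1 (x = x + 1). Shared: x=8. PCs: A@1 B@1
Step 3: thread A executes A2 (x = x - 2). Shared: x=6. PCs: A@2 B@1
Step 4: thread B executes B2 (x = 3). Shared: x=3. PCs: A@2 B@2
Step 5: thread B executes B3 (x = 7). Shared: x=7. PCs: A@2 B@3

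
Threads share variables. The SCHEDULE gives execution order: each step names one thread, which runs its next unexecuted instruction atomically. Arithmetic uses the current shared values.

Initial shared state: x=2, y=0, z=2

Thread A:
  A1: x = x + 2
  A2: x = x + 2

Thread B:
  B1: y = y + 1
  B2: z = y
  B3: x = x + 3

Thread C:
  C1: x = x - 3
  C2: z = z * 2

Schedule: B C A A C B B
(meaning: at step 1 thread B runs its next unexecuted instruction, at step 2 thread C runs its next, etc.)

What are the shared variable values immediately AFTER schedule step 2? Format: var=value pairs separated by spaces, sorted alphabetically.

Answer: x=-1 y=1 z=2

Derivation:
Step 1: thread B executes B1 (y = y + 1). Shared: x=2 y=1 z=2. PCs: A@0 B@1 C@0
Step 2: thread C executes C1 (x = x - 3). Shared: x=-1 y=1 z=2. PCs: A@0 B@1 C@1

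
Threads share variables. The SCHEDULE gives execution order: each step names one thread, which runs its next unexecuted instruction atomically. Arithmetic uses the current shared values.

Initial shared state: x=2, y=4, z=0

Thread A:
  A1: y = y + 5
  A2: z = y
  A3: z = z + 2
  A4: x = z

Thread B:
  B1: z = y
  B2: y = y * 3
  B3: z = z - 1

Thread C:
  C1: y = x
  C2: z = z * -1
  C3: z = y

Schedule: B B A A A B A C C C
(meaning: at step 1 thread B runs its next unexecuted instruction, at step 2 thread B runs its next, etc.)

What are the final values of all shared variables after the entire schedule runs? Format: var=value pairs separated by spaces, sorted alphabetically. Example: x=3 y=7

Step 1: thread B executes B1 (z = y). Shared: x=2 y=4 z=4. PCs: A@0 B@1 C@0
Step 2: thread B executes B2 (y = y * 3). Shared: x=2 y=12 z=4. PCs: A@0 B@2 C@0
Step 3: thread A executes A1 (y = y + 5). Shared: x=2 y=17 z=4. PCs: A@1 B@2 C@0
Step 4: thread A executes A2 (z = y). Shared: x=2 y=17 z=17. PCs: A@2 B@2 C@0
Step 5: thread A executes A3 (z = z + 2). Shared: x=2 y=17 z=19. PCs: A@3 B@2 C@0
Step 6: thread B executes B3 (z = z - 1). Shared: x=2 y=17 z=18. PCs: A@3 B@3 C@0
Step 7: thread A executes A4 (x = z). Shared: x=18 y=17 z=18. PCs: A@4 B@3 C@0
Step 8: thread C executes C1 (y = x). Shared: x=18 y=18 z=18. PCs: A@4 B@3 C@1
Step 9: thread C executes C2 (z = z * -1). Shared: x=18 y=18 z=-18. PCs: A@4 B@3 C@2
Step 10: thread C executes C3 (z = y). Shared: x=18 y=18 z=18. PCs: A@4 B@3 C@3

Answer: x=18 y=18 z=18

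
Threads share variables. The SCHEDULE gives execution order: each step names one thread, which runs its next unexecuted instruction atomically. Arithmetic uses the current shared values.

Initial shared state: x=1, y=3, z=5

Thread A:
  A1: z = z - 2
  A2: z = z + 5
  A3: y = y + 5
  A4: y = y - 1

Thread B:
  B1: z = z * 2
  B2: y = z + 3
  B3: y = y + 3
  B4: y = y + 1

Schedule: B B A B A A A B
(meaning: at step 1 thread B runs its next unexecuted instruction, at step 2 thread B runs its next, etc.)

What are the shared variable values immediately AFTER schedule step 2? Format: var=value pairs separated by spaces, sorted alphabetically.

Answer: x=1 y=13 z=10

Derivation:
Step 1: thread B executes B1 (z = z * 2). Shared: x=1 y=3 z=10. PCs: A@0 B@1
Step 2: thread B executes B2 (y = z + 3). Shared: x=1 y=13 z=10. PCs: A@0 B@2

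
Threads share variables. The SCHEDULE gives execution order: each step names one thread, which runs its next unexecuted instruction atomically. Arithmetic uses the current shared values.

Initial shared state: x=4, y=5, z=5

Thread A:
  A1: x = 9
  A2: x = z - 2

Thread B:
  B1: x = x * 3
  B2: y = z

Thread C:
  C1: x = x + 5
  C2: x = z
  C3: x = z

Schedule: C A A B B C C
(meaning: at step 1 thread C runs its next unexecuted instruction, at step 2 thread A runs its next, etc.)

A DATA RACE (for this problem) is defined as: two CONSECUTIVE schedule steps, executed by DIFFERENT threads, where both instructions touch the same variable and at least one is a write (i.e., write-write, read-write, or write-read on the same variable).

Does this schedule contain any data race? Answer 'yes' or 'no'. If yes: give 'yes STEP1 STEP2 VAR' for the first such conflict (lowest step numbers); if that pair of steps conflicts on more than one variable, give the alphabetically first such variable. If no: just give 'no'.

Steps 1,2: C(x = x + 5) vs A(x = 9). RACE on x (W-W).
Steps 2,3: same thread (A). No race.
Steps 3,4: A(x = z - 2) vs B(x = x * 3). RACE on x (W-W).
Steps 4,5: same thread (B). No race.
Steps 5,6: B(r=z,w=y) vs C(r=z,w=x). No conflict.
Steps 6,7: same thread (C). No race.
First conflict at steps 1,2.

Answer: yes 1 2 x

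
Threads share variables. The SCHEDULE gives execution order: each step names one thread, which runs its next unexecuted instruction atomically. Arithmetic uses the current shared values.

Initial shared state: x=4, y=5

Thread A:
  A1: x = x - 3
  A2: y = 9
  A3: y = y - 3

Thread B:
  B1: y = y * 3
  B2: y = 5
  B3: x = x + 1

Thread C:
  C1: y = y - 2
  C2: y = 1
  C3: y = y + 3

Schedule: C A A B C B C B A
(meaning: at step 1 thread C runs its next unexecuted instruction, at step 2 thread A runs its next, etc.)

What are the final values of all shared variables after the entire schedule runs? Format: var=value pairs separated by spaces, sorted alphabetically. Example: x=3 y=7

Step 1: thread C executes C1 (y = y - 2). Shared: x=4 y=3. PCs: A@0 B@0 C@1
Step 2: thread A executes A1 (x = x - 3). Shared: x=1 y=3. PCs: A@1 B@0 C@1
Step 3: thread A executes A2 (y = 9). Shared: x=1 y=9. PCs: A@2 B@0 C@1
Step 4: thread B executes B1 (y = y * 3). Shared: x=1 y=27. PCs: A@2 B@1 C@1
Step 5: thread C executes C2 (y = 1). Shared: x=1 y=1. PCs: A@2 B@1 C@2
Step 6: thread B executes B2 (y = 5). Shared: x=1 y=5. PCs: A@2 B@2 C@2
Step 7: thread C executes C3 (y = y + 3). Shared: x=1 y=8. PCs: A@2 B@2 C@3
Step 8: thread B executes B3 (x = x + 1). Shared: x=2 y=8. PCs: A@2 B@3 C@3
Step 9: thread A executes A3 (y = y - 3). Shared: x=2 y=5. PCs: A@3 B@3 C@3

Answer: x=2 y=5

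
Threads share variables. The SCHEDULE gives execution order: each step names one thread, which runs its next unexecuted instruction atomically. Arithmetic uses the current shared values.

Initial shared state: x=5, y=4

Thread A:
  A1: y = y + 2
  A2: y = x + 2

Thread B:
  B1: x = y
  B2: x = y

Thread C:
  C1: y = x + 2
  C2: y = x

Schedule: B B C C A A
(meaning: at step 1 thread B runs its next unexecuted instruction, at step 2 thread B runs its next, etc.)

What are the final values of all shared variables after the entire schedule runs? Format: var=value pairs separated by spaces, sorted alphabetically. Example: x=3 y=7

Step 1: thread B executes B1 (x = y). Shared: x=4 y=4. PCs: A@0 B@1 C@0
Step 2: thread B executes B2 (x = y). Shared: x=4 y=4. PCs: A@0 B@2 C@0
Step 3: thread C executes C1 (y = x + 2). Shared: x=4 y=6. PCs: A@0 B@2 C@1
Step 4: thread C executes C2 (y = x). Shared: x=4 y=4. PCs: A@0 B@2 C@2
Step 5: thread A executes A1 (y = y + 2). Shared: x=4 y=6. PCs: A@1 B@2 C@2
Step 6: thread A executes A2 (y = x + 2). Shared: x=4 y=6. PCs: A@2 B@2 C@2

Answer: x=4 y=6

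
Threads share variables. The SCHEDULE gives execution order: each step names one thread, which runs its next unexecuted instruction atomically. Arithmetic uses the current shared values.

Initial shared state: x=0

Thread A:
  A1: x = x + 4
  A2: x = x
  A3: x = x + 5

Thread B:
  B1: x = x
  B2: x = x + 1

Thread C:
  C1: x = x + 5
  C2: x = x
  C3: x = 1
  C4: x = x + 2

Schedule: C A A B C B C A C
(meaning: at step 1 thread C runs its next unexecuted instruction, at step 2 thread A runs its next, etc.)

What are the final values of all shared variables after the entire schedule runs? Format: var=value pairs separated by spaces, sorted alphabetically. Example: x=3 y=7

Step 1: thread C executes C1 (x = x + 5). Shared: x=5. PCs: A@0 B@0 C@1
Step 2: thread A executes A1 (x = x + 4). Shared: x=9. PCs: A@1 B@0 C@1
Step 3: thread A executes A2 (x = x). Shared: x=9. PCs: A@2 B@0 C@1
Step 4: thread B executes B1 (x = x). Shared: x=9. PCs: A@2 B@1 C@1
Step 5: thread C executes C2 (x = x). Shared: x=9. PCs: A@2 B@1 C@2
Step 6: thread B executes B2 (x = x + 1). Shared: x=10. PCs: A@2 B@2 C@2
Step 7: thread C executes C3 (x = 1). Shared: x=1. PCs: A@2 B@2 C@3
Step 8: thread A executes A3 (x = x + 5). Shared: x=6. PCs: A@3 B@2 C@3
Step 9: thread C executes C4 (x = x + 2). Shared: x=8. PCs: A@3 B@2 C@4

Answer: x=8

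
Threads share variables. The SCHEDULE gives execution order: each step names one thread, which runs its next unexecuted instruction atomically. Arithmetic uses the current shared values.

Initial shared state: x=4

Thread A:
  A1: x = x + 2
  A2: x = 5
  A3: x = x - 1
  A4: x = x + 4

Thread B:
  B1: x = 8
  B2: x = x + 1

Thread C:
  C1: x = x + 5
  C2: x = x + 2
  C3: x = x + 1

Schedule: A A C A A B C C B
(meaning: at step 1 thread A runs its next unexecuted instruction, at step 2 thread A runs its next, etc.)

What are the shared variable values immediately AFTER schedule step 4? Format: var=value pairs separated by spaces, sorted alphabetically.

Step 1: thread A executes A1 (x = x + 2). Shared: x=6. PCs: A@1 B@0 C@0
Step 2: thread A executes A2 (x = 5). Shared: x=5. PCs: A@2 B@0 C@0
Step 3: thread C executes C1 (x = x + 5). Shared: x=10. PCs: A@2 B@0 C@1
Step 4: thread A executes A3 (x = x - 1). Shared: x=9. PCs: A@3 B@0 C@1

Answer: x=9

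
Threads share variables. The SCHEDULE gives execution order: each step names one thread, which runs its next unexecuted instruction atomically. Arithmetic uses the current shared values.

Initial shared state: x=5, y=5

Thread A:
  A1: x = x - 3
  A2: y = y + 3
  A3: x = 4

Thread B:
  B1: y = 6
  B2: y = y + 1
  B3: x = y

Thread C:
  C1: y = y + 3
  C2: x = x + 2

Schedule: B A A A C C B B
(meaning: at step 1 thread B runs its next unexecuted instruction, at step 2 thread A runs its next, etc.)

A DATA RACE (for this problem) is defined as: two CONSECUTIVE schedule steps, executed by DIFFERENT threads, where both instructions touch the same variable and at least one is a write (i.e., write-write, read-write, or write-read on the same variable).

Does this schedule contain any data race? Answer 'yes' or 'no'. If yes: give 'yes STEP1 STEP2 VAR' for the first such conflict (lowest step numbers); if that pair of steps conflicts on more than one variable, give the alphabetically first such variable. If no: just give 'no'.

Steps 1,2: B(r=-,w=y) vs A(r=x,w=x). No conflict.
Steps 2,3: same thread (A). No race.
Steps 3,4: same thread (A). No race.
Steps 4,5: A(r=-,w=x) vs C(r=y,w=y). No conflict.
Steps 5,6: same thread (C). No race.
Steps 6,7: C(r=x,w=x) vs B(r=y,w=y). No conflict.
Steps 7,8: same thread (B). No race.

Answer: no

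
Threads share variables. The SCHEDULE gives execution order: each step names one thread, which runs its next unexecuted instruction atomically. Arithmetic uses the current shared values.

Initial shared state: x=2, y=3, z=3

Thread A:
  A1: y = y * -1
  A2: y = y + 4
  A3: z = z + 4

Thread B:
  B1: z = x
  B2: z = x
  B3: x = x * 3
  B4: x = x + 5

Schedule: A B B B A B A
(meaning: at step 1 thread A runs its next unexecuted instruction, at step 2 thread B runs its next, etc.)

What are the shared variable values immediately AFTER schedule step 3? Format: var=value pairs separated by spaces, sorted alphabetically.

Answer: x=2 y=-3 z=2

Derivation:
Step 1: thread A executes A1 (y = y * -1). Shared: x=2 y=-3 z=3. PCs: A@1 B@0
Step 2: thread B executes B1 (z = x). Shared: x=2 y=-3 z=2. PCs: A@1 B@1
Step 3: thread B executes B2 (z = x). Shared: x=2 y=-3 z=2. PCs: A@1 B@2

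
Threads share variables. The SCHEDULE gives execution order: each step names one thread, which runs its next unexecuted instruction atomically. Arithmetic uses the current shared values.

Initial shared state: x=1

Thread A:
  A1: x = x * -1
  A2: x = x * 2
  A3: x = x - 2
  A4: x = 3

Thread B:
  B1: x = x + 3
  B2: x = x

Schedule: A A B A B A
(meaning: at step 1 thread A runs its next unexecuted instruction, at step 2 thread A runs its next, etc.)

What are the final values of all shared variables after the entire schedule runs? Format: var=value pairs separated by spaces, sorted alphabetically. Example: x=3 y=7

Step 1: thread A executes A1 (x = x * -1). Shared: x=-1. PCs: A@1 B@0
Step 2: thread A executes A2 (x = x * 2). Shared: x=-2. PCs: A@2 B@0
Step 3: thread B executes B1 (x = x + 3). Shared: x=1. PCs: A@2 B@1
Step 4: thread A executes A3 (x = x - 2). Shared: x=-1. PCs: A@3 B@1
Step 5: thread B executes B2 (x = x). Shared: x=-1. PCs: A@3 B@2
Step 6: thread A executes A4 (x = 3). Shared: x=3. PCs: A@4 B@2

Answer: x=3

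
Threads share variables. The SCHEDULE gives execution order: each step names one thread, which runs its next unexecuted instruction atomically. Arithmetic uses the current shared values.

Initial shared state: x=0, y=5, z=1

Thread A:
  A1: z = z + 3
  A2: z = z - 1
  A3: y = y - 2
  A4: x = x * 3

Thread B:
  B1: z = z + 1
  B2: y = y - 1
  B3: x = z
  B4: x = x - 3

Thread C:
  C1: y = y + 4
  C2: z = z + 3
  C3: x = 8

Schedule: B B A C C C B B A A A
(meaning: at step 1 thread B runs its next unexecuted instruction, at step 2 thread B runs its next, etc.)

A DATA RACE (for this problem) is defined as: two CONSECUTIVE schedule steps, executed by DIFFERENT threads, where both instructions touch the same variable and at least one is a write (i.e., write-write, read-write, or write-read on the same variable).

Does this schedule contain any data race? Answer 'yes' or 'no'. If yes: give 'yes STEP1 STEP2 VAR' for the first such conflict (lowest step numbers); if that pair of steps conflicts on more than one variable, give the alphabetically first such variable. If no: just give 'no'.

Answer: yes 6 7 x

Derivation:
Steps 1,2: same thread (B). No race.
Steps 2,3: B(r=y,w=y) vs A(r=z,w=z). No conflict.
Steps 3,4: A(r=z,w=z) vs C(r=y,w=y). No conflict.
Steps 4,5: same thread (C). No race.
Steps 5,6: same thread (C). No race.
Steps 6,7: C(x = 8) vs B(x = z). RACE on x (W-W).
Steps 7,8: same thread (B). No race.
Steps 8,9: B(r=x,w=x) vs A(r=z,w=z). No conflict.
Steps 9,10: same thread (A). No race.
Steps 10,11: same thread (A). No race.
First conflict at steps 6,7.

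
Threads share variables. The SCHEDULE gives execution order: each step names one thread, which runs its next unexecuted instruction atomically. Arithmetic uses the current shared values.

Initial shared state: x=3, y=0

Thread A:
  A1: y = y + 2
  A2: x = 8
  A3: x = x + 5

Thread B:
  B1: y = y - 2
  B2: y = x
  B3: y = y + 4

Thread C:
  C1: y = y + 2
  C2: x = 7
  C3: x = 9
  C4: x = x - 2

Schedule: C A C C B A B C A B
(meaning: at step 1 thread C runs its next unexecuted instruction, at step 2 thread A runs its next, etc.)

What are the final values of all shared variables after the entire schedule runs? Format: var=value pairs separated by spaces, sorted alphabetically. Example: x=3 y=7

Step 1: thread C executes C1 (y = y + 2). Shared: x=3 y=2. PCs: A@0 B@0 C@1
Step 2: thread A executes A1 (y = y + 2). Shared: x=3 y=4. PCs: A@1 B@0 C@1
Step 3: thread C executes C2 (x = 7). Shared: x=7 y=4. PCs: A@1 B@0 C@2
Step 4: thread C executes C3 (x = 9). Shared: x=9 y=4. PCs: A@1 B@0 C@3
Step 5: thread B executes B1 (y = y - 2). Shared: x=9 y=2. PCs: A@1 B@1 C@3
Step 6: thread A executes A2 (x = 8). Shared: x=8 y=2. PCs: A@2 B@1 C@3
Step 7: thread B executes B2 (y = x). Shared: x=8 y=8. PCs: A@2 B@2 C@3
Step 8: thread C executes C4 (x = x - 2). Shared: x=6 y=8. PCs: A@2 B@2 C@4
Step 9: thread A executes A3 (x = x + 5). Shared: x=11 y=8. PCs: A@3 B@2 C@4
Step 10: thread B executes B3 (y = y + 4). Shared: x=11 y=12. PCs: A@3 B@3 C@4

Answer: x=11 y=12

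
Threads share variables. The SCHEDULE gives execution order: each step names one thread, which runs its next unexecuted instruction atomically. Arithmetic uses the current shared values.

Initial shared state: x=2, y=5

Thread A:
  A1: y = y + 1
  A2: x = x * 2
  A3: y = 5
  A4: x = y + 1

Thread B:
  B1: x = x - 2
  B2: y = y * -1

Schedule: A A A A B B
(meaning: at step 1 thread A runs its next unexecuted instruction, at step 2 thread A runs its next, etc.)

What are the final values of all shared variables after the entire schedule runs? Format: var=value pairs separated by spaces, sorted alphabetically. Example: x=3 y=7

Step 1: thread A executes A1 (y = y + 1). Shared: x=2 y=6. PCs: A@1 B@0
Step 2: thread A executes A2 (x = x * 2). Shared: x=4 y=6. PCs: A@2 B@0
Step 3: thread A executes A3 (y = 5). Shared: x=4 y=5. PCs: A@3 B@0
Step 4: thread A executes A4 (x = y + 1). Shared: x=6 y=5. PCs: A@4 B@0
Step 5: thread B executes B1 (x = x - 2). Shared: x=4 y=5. PCs: A@4 B@1
Step 6: thread B executes B2 (y = y * -1). Shared: x=4 y=-5. PCs: A@4 B@2

Answer: x=4 y=-5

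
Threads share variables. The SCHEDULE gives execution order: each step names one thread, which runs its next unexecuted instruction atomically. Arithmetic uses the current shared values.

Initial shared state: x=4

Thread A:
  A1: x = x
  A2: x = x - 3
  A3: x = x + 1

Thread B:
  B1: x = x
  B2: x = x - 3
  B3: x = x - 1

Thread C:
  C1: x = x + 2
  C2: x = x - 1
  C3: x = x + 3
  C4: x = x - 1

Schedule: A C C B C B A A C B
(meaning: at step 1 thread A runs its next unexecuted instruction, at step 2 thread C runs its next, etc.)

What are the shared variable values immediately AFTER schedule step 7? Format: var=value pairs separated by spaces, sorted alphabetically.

Answer: x=2

Derivation:
Step 1: thread A executes A1 (x = x). Shared: x=4. PCs: A@1 B@0 C@0
Step 2: thread C executes C1 (x = x + 2). Shared: x=6. PCs: A@1 B@0 C@1
Step 3: thread C executes C2 (x = x - 1). Shared: x=5. PCs: A@1 B@0 C@2
Step 4: thread B executes B1 (x = x). Shared: x=5. PCs: A@1 B@1 C@2
Step 5: thread C executes C3 (x = x + 3). Shared: x=8. PCs: A@1 B@1 C@3
Step 6: thread B executes B2 (x = x - 3). Shared: x=5. PCs: A@1 B@2 C@3
Step 7: thread A executes A2 (x = x - 3). Shared: x=2. PCs: A@2 B@2 C@3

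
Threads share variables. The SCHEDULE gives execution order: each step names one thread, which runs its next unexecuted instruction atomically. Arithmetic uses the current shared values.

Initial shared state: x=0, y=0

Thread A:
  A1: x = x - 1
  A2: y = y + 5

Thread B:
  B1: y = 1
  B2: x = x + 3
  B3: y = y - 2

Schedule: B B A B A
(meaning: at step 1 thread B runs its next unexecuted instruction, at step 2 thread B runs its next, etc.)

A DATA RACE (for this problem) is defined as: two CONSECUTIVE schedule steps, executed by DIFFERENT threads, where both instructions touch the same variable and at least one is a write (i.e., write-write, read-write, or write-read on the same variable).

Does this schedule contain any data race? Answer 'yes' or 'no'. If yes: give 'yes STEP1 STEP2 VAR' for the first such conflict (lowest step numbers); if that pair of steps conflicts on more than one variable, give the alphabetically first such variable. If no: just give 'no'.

Steps 1,2: same thread (B). No race.
Steps 2,3: B(x = x + 3) vs A(x = x - 1). RACE on x (W-W).
Steps 3,4: A(r=x,w=x) vs B(r=y,w=y). No conflict.
Steps 4,5: B(y = y - 2) vs A(y = y + 5). RACE on y (W-W).
First conflict at steps 2,3.

Answer: yes 2 3 x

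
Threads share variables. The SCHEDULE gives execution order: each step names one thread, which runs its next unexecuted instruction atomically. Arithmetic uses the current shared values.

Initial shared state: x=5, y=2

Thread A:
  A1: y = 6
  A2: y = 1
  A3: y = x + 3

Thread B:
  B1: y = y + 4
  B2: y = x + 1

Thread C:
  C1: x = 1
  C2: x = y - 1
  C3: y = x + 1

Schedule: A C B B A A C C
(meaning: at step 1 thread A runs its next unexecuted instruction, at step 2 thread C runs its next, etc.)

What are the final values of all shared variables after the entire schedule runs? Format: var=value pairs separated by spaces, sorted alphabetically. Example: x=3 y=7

Step 1: thread A executes A1 (y = 6). Shared: x=5 y=6. PCs: A@1 B@0 C@0
Step 2: thread C executes C1 (x = 1). Shared: x=1 y=6. PCs: A@1 B@0 C@1
Step 3: thread B executes B1 (y = y + 4). Shared: x=1 y=10. PCs: A@1 B@1 C@1
Step 4: thread B executes B2 (y = x + 1). Shared: x=1 y=2. PCs: A@1 B@2 C@1
Step 5: thread A executes A2 (y = 1). Shared: x=1 y=1. PCs: A@2 B@2 C@1
Step 6: thread A executes A3 (y = x + 3). Shared: x=1 y=4. PCs: A@3 B@2 C@1
Step 7: thread C executes C2 (x = y - 1). Shared: x=3 y=4. PCs: A@3 B@2 C@2
Step 8: thread C executes C3 (y = x + 1). Shared: x=3 y=4. PCs: A@3 B@2 C@3

Answer: x=3 y=4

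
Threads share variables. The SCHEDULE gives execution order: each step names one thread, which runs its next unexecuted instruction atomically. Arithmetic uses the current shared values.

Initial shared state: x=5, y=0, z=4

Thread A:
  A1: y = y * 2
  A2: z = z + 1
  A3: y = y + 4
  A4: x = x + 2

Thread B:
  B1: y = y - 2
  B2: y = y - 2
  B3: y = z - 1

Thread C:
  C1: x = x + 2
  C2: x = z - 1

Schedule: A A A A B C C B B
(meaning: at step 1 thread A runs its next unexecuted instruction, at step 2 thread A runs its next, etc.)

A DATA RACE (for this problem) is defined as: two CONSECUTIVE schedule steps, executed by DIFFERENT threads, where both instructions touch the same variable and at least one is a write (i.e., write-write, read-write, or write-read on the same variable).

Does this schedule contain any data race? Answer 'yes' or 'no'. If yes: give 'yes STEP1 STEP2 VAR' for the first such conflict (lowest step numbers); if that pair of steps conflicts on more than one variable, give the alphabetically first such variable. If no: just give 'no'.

Steps 1,2: same thread (A). No race.
Steps 2,3: same thread (A). No race.
Steps 3,4: same thread (A). No race.
Steps 4,5: A(r=x,w=x) vs B(r=y,w=y). No conflict.
Steps 5,6: B(r=y,w=y) vs C(r=x,w=x). No conflict.
Steps 6,7: same thread (C). No race.
Steps 7,8: C(r=z,w=x) vs B(r=y,w=y). No conflict.
Steps 8,9: same thread (B). No race.

Answer: no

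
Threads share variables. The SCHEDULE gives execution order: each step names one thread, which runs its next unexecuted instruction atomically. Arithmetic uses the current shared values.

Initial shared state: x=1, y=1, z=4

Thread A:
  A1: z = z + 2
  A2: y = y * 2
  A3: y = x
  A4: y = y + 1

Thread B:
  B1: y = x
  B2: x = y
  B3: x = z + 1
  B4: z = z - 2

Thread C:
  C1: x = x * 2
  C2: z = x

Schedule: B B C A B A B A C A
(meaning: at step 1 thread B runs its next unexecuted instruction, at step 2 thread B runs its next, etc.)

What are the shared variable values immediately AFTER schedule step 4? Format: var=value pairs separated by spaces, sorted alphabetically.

Answer: x=2 y=1 z=6

Derivation:
Step 1: thread B executes B1 (y = x). Shared: x=1 y=1 z=4. PCs: A@0 B@1 C@0
Step 2: thread B executes B2 (x = y). Shared: x=1 y=1 z=4. PCs: A@0 B@2 C@0
Step 3: thread C executes C1 (x = x * 2). Shared: x=2 y=1 z=4. PCs: A@0 B@2 C@1
Step 4: thread A executes A1 (z = z + 2). Shared: x=2 y=1 z=6. PCs: A@1 B@2 C@1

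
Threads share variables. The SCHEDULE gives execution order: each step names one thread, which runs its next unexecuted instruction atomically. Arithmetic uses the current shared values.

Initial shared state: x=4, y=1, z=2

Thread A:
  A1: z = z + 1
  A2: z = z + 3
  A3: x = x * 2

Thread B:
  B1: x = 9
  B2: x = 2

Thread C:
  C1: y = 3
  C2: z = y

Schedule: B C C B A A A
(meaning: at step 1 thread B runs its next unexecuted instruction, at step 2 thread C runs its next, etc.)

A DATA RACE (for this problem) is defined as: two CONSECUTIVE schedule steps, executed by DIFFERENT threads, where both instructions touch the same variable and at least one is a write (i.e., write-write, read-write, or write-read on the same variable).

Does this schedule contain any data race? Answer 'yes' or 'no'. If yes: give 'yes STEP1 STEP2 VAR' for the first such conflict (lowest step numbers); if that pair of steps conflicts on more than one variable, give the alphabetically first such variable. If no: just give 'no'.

Steps 1,2: B(r=-,w=x) vs C(r=-,w=y). No conflict.
Steps 2,3: same thread (C). No race.
Steps 3,4: C(r=y,w=z) vs B(r=-,w=x). No conflict.
Steps 4,5: B(r=-,w=x) vs A(r=z,w=z). No conflict.
Steps 5,6: same thread (A). No race.
Steps 6,7: same thread (A). No race.

Answer: no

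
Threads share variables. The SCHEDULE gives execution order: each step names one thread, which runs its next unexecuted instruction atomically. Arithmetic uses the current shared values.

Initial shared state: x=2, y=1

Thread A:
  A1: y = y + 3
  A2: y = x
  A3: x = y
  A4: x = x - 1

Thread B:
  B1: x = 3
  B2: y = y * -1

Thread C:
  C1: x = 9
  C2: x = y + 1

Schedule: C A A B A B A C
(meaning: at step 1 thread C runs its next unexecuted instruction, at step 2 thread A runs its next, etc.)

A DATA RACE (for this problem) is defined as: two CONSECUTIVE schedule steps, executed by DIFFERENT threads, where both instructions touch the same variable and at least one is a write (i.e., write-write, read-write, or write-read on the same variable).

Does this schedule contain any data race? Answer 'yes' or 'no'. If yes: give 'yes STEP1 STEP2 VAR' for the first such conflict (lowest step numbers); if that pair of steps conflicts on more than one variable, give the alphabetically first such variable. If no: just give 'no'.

Answer: yes 3 4 x

Derivation:
Steps 1,2: C(r=-,w=x) vs A(r=y,w=y). No conflict.
Steps 2,3: same thread (A). No race.
Steps 3,4: A(y = x) vs B(x = 3). RACE on x (R-W).
Steps 4,5: B(x = 3) vs A(x = y). RACE on x (W-W).
Steps 5,6: A(x = y) vs B(y = y * -1). RACE on y (R-W).
Steps 6,7: B(r=y,w=y) vs A(r=x,w=x). No conflict.
Steps 7,8: A(x = x - 1) vs C(x = y + 1). RACE on x (W-W).
First conflict at steps 3,4.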